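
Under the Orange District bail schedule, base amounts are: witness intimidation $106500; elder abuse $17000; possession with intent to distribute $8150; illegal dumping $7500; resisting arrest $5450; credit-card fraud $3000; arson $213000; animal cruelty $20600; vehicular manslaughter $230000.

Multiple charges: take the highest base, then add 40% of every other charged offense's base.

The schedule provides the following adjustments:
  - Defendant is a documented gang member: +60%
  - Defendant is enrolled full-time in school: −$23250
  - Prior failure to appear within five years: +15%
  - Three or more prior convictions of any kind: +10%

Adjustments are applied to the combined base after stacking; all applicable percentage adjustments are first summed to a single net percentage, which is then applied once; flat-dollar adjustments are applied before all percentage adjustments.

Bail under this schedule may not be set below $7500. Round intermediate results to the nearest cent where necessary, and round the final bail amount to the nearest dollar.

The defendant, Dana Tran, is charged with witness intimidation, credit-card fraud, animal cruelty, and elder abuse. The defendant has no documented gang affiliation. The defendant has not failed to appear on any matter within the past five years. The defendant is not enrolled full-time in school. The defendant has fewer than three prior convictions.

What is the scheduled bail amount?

$122740

Base amounts from the schedule: witness intimidation $106500; credit-card fraud $3000; animal cruelty $20600; elder abuse $17000.
Stacking rule: highest base plus 40% of each additional charge. Highest is witness intimidation at $106500. Additional: $3000 × 40% = $1200; $20600 × 40% = $8240; $17000 × 40% = $6800. Combined base = $106500 + $16240 = $122740.
No adjustment factors apply to this defendant.
$122740 is at or above the $7500 minimum.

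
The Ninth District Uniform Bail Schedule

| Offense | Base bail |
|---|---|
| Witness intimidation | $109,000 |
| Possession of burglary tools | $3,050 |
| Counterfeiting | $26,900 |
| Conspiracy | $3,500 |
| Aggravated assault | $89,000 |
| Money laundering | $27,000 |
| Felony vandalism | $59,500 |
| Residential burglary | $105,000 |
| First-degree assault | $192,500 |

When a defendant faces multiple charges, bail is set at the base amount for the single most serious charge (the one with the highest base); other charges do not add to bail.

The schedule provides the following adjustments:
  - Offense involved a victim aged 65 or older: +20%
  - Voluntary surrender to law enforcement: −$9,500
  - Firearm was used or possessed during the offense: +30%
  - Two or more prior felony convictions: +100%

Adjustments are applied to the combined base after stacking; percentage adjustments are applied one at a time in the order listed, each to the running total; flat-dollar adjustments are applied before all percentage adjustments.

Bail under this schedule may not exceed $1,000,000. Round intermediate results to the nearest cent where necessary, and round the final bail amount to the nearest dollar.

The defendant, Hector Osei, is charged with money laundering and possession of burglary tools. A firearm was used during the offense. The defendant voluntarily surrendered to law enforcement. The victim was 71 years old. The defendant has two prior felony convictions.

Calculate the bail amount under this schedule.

$54,600

Base amounts from the schedule: money laundering $27,000; possession of burglary tools $3,050.
Stacking rule: use the highest base only. Highest is money laundering at $27,000. Combined base = $27,000.
Voluntary surrender to law enforcement (−$9,500 flat): $27,000 − $9,500 = $17,500.
Offense involved a victim aged 65 or older (+20%): $17,500 × 1.2 = $21,000.
Firearm was used or possessed during the offense (+30%): $21,000 × 1.3 = $27,300.
Two or more prior felony convictions (+100%): $27,300 × 2 = $54,600.
$54,600 is within the $1,000,000 maximum.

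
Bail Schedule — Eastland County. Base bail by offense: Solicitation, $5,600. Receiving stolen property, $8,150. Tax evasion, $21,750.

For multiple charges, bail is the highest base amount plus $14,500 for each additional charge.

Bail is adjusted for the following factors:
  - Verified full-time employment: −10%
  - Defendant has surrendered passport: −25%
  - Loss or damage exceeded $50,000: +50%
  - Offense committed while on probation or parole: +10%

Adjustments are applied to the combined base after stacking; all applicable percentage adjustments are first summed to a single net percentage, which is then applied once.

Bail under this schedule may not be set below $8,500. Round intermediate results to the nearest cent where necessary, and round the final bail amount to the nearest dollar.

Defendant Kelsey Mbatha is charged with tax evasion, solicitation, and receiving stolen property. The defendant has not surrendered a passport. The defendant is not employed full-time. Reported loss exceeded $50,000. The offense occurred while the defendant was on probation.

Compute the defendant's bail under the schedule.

Base amounts from the schedule: tax evasion $21,750; solicitation $5,600; receiving stolen property $8,150.
Stacking rule: highest base plus $14,500 per additional charge. Highest is tax evasion at $21,750; 2 additional charges → +$29,000. Combined base = $50,750.
Net percentage adjustment: +50% +10% = +60%. $50,750 × 1.6 = $81,200.
$81,200 is at or above the $8,500 minimum.

$81,200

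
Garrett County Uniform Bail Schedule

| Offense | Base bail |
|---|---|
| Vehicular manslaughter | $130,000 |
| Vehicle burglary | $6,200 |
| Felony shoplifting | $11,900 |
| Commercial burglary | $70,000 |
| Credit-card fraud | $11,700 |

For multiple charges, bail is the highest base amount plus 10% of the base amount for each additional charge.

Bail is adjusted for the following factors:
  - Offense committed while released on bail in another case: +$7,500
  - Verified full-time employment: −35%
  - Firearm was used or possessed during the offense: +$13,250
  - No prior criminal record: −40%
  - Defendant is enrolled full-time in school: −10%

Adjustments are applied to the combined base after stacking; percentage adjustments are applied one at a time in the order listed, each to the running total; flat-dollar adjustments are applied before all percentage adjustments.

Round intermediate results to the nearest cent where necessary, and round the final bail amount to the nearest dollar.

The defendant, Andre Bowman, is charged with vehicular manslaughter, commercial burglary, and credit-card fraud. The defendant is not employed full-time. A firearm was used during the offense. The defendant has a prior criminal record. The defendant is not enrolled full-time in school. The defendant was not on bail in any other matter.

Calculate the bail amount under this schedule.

Base amounts from the schedule: vehicular manslaughter $130,000; commercial burglary $70,000; credit-card fraud $11,700.
Stacking rule: highest base plus 10% of each additional charge. Highest is vehicular manslaughter at $130,000. Additional: $70,000 × 10% = $7,000; $11,700 × 10% = $1,170. Combined base = $130,000 + $8,170 = $138,170.
Firearm was used or possessed during the offense (+$13,250 flat): $138,170 + $13,250 = $151,420.

$151,420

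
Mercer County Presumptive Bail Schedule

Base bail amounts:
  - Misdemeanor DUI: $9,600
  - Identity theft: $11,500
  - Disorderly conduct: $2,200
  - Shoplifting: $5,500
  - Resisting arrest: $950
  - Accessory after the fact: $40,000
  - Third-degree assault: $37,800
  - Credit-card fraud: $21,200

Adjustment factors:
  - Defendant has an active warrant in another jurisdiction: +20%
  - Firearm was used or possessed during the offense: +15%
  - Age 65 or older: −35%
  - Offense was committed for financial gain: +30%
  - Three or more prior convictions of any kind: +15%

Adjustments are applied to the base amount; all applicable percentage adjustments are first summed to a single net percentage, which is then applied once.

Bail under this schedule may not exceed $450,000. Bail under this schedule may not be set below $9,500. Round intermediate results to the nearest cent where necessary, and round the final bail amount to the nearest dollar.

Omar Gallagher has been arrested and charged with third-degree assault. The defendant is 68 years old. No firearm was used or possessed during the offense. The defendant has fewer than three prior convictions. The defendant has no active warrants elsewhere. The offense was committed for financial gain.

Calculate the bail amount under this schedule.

$35,910

Base amounts from the schedule: third-degree assault $37,800.
Single charge. Combined base = $37,800.
Net percentage adjustment: −35% +30% = −5%. $37,800 × 0.95 = $35,910.
$35,910 is within the $450,000 maximum.
$35,910 is at or above the $9,500 minimum.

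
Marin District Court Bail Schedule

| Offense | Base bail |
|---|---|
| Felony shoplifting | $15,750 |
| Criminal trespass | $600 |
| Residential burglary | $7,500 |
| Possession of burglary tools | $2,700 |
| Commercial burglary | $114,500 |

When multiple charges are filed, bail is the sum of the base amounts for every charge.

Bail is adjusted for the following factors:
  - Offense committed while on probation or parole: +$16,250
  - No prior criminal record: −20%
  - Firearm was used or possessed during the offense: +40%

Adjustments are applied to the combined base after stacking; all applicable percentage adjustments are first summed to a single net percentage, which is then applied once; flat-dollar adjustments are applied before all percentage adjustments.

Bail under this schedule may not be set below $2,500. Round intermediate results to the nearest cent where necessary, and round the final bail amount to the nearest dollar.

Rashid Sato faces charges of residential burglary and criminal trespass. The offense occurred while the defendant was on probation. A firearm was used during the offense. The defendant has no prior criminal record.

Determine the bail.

Base amounts from the schedule: residential burglary $7,500; criminal trespass $600.
Stacking rule: sum of all bases. $7,500 + $600 = $8,100.
Offense committed while on probation or parole (+$16,250 flat): $8,100 + $16,250 = $24,350.
Net percentage adjustment: −20% +40% = +20%. $24,350 × 1.2 = $29,220.
$29,220 is at or above the $2,500 minimum.

$29,220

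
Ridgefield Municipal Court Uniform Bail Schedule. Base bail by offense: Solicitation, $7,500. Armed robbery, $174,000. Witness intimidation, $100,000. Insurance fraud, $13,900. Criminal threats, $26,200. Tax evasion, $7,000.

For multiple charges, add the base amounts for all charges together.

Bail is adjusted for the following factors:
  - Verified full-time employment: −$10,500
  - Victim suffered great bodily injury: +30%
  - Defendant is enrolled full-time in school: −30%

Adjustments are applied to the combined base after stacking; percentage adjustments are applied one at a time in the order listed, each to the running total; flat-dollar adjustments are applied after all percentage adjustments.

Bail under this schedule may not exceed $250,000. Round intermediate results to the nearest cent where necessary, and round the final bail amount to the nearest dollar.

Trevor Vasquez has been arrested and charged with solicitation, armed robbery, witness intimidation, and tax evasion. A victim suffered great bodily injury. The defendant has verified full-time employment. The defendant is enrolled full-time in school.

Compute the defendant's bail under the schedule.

Base amounts from the schedule: solicitation $7,500; armed robbery $174,000; witness intimidation $100,000; tax evasion $7,000.
Stacking rule: sum of all bases. $7,500 + $174,000 + $100,000 + $7,000 = $288,500.
Victim suffered great bodily injury (+30%): $288,500 × 1.3 = $375,050.
Defendant is enrolled full-time in school (−30%): $375,050 × 0.7 = $262,535.
Verified full-time employment (−$10,500 flat): $262,535 − $10,500 = $252,035.
Result $252,035 exceeds the maximum of $250,000; bail is capped at $250,000.

$250,000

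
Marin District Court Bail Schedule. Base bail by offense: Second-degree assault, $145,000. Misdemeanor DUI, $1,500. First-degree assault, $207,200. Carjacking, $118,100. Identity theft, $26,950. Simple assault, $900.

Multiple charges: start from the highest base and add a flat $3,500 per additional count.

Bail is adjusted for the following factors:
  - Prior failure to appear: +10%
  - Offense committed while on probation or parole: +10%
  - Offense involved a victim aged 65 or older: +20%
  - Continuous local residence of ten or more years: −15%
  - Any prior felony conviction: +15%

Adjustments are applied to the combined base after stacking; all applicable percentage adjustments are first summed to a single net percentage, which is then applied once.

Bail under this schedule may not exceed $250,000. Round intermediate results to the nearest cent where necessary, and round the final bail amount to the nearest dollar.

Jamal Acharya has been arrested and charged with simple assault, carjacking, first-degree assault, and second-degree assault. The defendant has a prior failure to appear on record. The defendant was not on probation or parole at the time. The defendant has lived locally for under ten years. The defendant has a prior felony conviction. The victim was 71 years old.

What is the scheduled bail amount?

Base amounts from the schedule: simple assault $900; carjacking $118,100; first-degree assault $207,200; second-degree assault $145,000.
Stacking rule: highest base plus $3,500 per additional charge. Highest is first-degree assault at $207,200; 3 additional charges → +$10,500. Combined base = $217,700.
Net percentage adjustment: +10% +20% +15% = +45%. $217,700 × 1.45 = $315,665.
Result $315,665 exceeds the maximum of $250,000; bail is capped at $250,000.

$250,000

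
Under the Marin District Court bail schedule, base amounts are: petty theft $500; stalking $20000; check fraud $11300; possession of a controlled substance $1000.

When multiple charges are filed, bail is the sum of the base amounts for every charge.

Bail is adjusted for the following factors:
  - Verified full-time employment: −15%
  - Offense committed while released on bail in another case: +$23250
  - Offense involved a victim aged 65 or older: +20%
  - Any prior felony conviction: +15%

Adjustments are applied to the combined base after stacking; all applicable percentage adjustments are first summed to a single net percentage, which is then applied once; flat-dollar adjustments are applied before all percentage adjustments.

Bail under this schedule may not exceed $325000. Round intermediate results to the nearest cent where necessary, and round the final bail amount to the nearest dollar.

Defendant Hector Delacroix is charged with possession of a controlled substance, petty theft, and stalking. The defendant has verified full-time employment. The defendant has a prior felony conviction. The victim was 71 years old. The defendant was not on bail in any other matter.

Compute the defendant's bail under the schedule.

$25800

Base amounts from the schedule: possession of a controlled substance $1000; petty theft $500; stalking $20000.
Stacking rule: sum of all bases. $1000 + $500 + $20000 = $21500.
Net percentage adjustment: −15% +20% +15% = +20%. $21500 × 1.2 = $25800.
$25800 is within the $325000 maximum.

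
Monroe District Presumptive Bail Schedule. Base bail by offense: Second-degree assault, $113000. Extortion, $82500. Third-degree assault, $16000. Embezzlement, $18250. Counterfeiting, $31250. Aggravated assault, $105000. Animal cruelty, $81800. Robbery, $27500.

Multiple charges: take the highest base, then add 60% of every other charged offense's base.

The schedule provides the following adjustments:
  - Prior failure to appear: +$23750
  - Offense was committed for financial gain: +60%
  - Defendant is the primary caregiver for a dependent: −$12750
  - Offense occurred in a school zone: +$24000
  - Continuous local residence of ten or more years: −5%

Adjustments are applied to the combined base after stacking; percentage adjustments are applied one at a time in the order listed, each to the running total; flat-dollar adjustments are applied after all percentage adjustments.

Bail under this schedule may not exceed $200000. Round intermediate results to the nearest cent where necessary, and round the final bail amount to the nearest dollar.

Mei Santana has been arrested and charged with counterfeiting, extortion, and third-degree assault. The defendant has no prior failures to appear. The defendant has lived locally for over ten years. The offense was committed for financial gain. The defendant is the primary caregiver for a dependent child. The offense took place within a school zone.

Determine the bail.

Base amounts from the schedule: counterfeiting $31250; extortion $82500; third-degree assault $16000.
Stacking rule: highest base plus 60% of each additional charge. Highest is extortion at $82500. Additional: $31250 × 60% = $18750; $16000 × 60% = $9600. Combined base = $82500 + $28350 = $110850.
Offense was committed for financial gain (+60%): $110850 × 1.6 = $177360.
Continuous local residence of ten or more years (−5%): $177360 × 0.95 = $168492.
Defendant is the primary caregiver for a dependent (−$12750 flat): $168492 − $12750 = $155742.
Offense occurred in a school zone (+$24000 flat): $155742 + $24000 = $179742.
$179742 is within the $200000 maximum.

$179742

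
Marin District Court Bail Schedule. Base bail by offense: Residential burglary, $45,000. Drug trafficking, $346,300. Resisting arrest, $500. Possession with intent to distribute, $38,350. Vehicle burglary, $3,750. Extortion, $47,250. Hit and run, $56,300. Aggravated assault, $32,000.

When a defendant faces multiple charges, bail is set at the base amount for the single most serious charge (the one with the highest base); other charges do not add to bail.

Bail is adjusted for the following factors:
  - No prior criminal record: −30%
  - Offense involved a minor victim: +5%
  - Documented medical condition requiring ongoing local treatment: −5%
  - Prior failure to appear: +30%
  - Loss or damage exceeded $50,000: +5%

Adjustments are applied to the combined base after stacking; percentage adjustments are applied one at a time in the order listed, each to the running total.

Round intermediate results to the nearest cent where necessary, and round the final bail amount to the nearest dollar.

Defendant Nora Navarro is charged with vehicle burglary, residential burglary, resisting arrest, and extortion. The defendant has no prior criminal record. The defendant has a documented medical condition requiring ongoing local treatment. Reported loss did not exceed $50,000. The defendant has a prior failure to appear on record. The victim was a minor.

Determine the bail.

Base amounts from the schedule: vehicle burglary $3,750; residential burglary $45,000; resisting arrest $500; extortion $47,250.
Stacking rule: use the highest base only. Highest is extortion at $47,250. Combined base = $47,250.
No prior criminal record (−30%): $47,250 × 0.7 = $33,075.
Offense involved a minor victim (+5%): $33,075 × 1.05 = $34,728.75.
Documented medical condition requiring ongoing local treatment (−5%): $34,728.75 × 0.95 = $32,992.31.
Prior failure to appear (+30%): $32,992.31 × 1.3 = $42,890.

$42,890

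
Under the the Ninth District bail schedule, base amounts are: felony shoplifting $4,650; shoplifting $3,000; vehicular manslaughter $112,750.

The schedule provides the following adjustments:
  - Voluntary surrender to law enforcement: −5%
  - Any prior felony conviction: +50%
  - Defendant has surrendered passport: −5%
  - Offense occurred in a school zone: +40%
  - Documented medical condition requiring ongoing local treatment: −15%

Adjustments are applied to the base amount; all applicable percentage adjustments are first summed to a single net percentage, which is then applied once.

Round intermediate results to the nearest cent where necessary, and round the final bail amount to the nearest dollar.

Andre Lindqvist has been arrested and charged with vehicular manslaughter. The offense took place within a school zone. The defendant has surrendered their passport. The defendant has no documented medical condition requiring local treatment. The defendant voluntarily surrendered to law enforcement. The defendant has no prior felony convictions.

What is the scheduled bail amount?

Base amounts from the schedule: vehicular manslaughter $112,750.
Single charge. Combined base = $112,750.
Net percentage adjustment: −5% −5% +40% = +30%. $112,750 × 1.3 = $146,575.

$146,575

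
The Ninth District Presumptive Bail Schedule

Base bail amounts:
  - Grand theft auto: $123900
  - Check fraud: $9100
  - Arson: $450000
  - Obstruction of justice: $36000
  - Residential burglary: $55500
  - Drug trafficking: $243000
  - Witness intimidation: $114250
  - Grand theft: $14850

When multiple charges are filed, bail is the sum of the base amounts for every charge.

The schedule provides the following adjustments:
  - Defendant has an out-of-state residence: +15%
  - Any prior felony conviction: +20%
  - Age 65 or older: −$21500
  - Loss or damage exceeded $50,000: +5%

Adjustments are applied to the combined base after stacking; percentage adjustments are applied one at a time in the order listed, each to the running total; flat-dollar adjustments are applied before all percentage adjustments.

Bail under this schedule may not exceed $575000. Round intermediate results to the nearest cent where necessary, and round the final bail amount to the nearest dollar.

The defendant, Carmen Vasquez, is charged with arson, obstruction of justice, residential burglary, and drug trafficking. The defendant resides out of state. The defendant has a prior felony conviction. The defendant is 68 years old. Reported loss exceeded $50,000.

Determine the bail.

Base amounts from the schedule: arson $450000; obstruction of justice $36000; residential burglary $55500; drug trafficking $243000.
Stacking rule: sum of all bases. $450000 + $36000 + $55500 + $243000 = $784500.
Age 65 or older (−$21500 flat): $784500 − $21500 = $763000.
Defendant has an out-of-state residence (+15%): $763000 × 1.15 = $877450.
Any prior felony conviction (+20%): $877450 × 1.2 = $1052940.
Loss or damage exceeded $50,000 (+5%): $1052940 × 1.05 = $1105587.
Result $1105587 exceeds the maximum of $575000; bail is capped at $575000.

$575000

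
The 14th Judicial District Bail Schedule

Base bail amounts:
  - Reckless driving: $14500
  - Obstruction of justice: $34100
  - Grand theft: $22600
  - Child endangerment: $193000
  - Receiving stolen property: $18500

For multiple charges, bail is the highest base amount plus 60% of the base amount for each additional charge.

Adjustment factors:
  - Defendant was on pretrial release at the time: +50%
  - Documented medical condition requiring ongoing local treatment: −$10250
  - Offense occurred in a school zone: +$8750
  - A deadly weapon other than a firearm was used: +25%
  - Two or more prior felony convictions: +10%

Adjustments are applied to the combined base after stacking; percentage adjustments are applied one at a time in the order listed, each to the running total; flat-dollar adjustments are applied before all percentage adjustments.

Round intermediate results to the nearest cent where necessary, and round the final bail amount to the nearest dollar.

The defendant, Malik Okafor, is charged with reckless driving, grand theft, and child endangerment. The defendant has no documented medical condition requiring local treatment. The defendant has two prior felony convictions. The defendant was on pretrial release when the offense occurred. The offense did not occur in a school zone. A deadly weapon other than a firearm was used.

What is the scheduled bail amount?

$443974

Base amounts from the schedule: reckless driving $14500; grand theft $22600; child endangerment $193000.
Stacking rule: highest base plus 60% of each additional charge. Highest is child endangerment at $193000. Additional: $14500 × 60% = $8700; $22600 × 60% = $13560. Combined base = $193000 + $22260 = $215260.
Defendant was on pretrial release at the time (+50%): $215260 × 1.5 = $322890.
A deadly weapon other than a firearm was used (+25%): $322890 × 1.25 = $403612.50.
Two or more prior felony convictions (+10%): $403612.50 × 1.1 = $443973.75.
Rounded to the nearest dollar: $443974.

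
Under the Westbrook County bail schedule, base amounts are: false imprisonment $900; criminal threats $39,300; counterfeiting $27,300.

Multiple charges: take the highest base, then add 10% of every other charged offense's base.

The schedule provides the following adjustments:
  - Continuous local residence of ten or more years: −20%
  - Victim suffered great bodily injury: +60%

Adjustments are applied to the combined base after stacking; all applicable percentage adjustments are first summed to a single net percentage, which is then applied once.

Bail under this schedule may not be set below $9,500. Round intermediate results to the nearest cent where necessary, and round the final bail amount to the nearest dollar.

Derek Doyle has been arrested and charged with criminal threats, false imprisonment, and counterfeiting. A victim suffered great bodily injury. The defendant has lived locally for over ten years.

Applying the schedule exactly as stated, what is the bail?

Base amounts from the schedule: criminal threats $39,300; false imprisonment $900; counterfeiting $27,300.
Stacking rule: highest base plus 10% of each additional charge. Highest is criminal threats at $39,300. Additional: $900 × 10% = $90; $27,300 × 10% = $2,730. Combined base = $39,300 + $2,820 = $42,120.
Net percentage adjustment: −20% +60% = +40%. $42,120 × 1.4 = $58,968.
$58,968 is at or above the $9,500 minimum.

$58,968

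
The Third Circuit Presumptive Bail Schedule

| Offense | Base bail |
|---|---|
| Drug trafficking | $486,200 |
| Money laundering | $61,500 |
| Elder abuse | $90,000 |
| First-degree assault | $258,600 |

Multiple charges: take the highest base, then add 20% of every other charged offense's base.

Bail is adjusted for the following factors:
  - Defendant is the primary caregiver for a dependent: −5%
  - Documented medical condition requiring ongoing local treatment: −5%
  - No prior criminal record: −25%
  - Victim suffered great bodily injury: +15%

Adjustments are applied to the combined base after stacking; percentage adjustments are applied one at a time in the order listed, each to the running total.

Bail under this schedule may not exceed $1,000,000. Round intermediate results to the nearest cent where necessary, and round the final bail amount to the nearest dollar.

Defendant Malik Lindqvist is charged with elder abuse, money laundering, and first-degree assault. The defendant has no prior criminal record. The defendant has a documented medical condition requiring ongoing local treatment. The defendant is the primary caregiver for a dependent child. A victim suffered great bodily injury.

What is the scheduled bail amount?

$224,882

Base amounts from the schedule: elder abuse $90,000; money laundering $61,500; first-degree assault $258,600.
Stacking rule: highest base plus 20% of each additional charge. Highest is first-degree assault at $258,600. Additional: $90,000 × 20% = $18,000; $61,500 × 20% = $12,300. Combined base = $258,600 + $30,300 = $288,900.
Defendant is the primary caregiver for a dependent (−5%): $288,900 × 0.95 = $274,455.
Documented medical condition requiring ongoing local treatment (−5%): $274,455 × 0.95 = $260,732.25.
No prior criminal record (−25%): $260,732.25 × 0.75 = $195,549.19.
Victim suffered great bodily injury (+15%): $195,549.19 × 1.15 = $224,881.57.
$224,881.57 is within the $1,000,000 maximum.
Rounded to the nearest dollar: $224,882.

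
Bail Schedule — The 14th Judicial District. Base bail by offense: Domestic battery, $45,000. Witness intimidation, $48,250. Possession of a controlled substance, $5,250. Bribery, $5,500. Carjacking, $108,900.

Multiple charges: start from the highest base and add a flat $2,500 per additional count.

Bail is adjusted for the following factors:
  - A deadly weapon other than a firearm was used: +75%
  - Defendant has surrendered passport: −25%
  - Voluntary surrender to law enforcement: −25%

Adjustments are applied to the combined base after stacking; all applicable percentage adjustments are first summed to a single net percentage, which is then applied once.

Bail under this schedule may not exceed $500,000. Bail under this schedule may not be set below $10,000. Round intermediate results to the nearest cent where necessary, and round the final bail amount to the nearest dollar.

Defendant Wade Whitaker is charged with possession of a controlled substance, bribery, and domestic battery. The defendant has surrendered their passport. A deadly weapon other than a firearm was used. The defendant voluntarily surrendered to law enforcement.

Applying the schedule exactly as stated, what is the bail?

Base amounts from the schedule: possession of a controlled substance $5,250; bribery $5,500; domestic battery $45,000.
Stacking rule: highest base plus $2,500 per additional charge. Highest is domestic battery at $45,000; 2 additional charges → +$5,000. Combined base = $50,000.
Net percentage adjustment: +75% −25% −25% = +25%. $50,000 × 1.25 = $62,500.
$62,500 is within the $500,000 maximum.
$62,500 is at or above the $10,000 minimum.

$62,500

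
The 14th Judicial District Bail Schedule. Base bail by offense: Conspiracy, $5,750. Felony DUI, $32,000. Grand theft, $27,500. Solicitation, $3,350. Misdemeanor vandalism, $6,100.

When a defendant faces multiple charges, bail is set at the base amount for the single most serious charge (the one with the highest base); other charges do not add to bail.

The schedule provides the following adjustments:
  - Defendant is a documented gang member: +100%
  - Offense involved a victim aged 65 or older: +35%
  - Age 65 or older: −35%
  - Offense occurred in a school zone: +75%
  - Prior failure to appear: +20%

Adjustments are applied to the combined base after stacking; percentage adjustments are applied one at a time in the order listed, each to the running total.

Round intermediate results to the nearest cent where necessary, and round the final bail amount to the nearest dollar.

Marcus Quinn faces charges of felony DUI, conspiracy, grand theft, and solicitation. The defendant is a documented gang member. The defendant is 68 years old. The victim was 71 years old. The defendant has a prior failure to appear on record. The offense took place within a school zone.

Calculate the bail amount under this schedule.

Base amounts from the schedule: felony DUI $32,000; conspiracy $5,750; grand theft $27,500; solicitation $3,350.
Stacking rule: use the highest base only. Highest is felony DUI at $32,000. Combined base = $32,000.
Defendant is a documented gang member (+100%): $32,000 × 2 = $64,000.
Offense involved a victim aged 65 or older (+35%): $64,000 × 1.35 = $86,400.
Age 65 or older (−35%): $86,400 × 0.65 = $56,160.
Offense occurred in a school zone (+75%): $56,160 × 1.75 = $98,280.
Prior failure to appear (+20%): $98,280 × 1.2 = $117,936.

$117,936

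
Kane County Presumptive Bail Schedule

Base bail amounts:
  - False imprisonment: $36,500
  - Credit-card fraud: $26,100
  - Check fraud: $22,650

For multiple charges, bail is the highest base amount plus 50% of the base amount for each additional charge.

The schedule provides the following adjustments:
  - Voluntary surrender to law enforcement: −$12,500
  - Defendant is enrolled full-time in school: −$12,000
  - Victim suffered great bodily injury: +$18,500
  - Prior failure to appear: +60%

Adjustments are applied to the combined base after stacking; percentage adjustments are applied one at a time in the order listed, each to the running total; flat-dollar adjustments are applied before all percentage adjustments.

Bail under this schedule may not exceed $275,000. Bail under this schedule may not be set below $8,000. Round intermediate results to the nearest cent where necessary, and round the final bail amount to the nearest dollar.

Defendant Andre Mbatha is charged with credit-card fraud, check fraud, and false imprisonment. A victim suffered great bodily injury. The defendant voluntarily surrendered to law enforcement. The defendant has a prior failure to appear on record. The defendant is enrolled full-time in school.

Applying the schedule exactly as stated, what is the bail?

$87,800

Base amounts from the schedule: credit-card fraud $26,100; check fraud $22,650; false imprisonment $36,500.
Stacking rule: highest base plus 50% of each additional charge. Highest is false imprisonment at $36,500. Additional: $26,100 × 50% = $13,050; $22,650 × 50% = $11,325. Combined base = $36,500 + $24,375 = $60,875.
Voluntary surrender to law enforcement (−$12,500 flat): $60,875 − $12,500 = $48,375.
Defendant is enrolled full-time in school (−$12,000 flat): $48,375 − $12,000 = $36,375.
Victim suffered great bodily injury (+$18,500 flat): $36,375 + $18,500 = $54,875.
Prior failure to appear (+60%): $54,875 × 1.6 = $87,800.
$87,800 is within the $275,000 maximum.
$87,800 is at or above the $8,000 minimum.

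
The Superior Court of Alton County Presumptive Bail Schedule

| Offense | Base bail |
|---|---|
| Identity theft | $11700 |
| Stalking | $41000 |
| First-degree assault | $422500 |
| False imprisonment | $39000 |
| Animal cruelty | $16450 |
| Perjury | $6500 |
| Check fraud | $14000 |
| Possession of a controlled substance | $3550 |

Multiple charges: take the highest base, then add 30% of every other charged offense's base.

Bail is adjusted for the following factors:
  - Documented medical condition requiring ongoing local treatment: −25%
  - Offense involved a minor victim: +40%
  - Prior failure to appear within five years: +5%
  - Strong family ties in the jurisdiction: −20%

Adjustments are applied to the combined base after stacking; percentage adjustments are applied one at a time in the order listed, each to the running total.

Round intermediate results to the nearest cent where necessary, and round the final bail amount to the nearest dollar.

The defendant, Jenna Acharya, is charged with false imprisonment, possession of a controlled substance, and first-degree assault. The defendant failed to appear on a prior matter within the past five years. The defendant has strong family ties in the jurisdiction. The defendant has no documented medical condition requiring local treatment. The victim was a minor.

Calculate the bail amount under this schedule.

Base amounts from the schedule: false imprisonment $39000; possession of a controlled substance $3550; first-degree assault $422500.
Stacking rule: highest base plus 30% of each additional charge. Highest is first-degree assault at $422500. Additional: $39000 × 30% = $11700; $3550 × 30% = $1065. Combined base = $422500 + $12765 = $435265.
Offense involved a minor victim (+40%): $435265 × 1.4 = $609371.
Prior failure to appear within five years (+5%): $609371 × 1.05 = $639839.55.
Strong family ties in the jurisdiction (−20%): $639839.55 × 0.8 = $511871.64.
Rounded to the nearest dollar: $511872.

$511872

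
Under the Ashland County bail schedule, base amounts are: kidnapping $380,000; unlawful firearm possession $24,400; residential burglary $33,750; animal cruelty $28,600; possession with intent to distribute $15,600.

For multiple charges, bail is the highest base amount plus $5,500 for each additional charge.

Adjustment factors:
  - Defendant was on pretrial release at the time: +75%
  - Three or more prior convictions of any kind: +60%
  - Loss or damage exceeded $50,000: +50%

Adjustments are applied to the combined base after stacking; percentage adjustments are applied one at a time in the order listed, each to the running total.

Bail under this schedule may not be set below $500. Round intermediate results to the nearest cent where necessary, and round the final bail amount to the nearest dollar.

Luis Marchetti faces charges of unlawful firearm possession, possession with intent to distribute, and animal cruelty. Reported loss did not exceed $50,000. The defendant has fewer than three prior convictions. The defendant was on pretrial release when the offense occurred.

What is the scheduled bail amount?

$69,300

Base amounts from the schedule: unlawful firearm possession $24,400; possession with intent to distribute $15,600; animal cruelty $28,600.
Stacking rule: highest base plus $5,500 per additional charge. Highest is animal cruelty at $28,600; 2 additional charges → +$11,000. Combined base = $39,600.
Defendant was on pretrial release at the time (+75%): $39,600 × 1.75 = $69,300.
$69,300 is at or above the $500 minimum.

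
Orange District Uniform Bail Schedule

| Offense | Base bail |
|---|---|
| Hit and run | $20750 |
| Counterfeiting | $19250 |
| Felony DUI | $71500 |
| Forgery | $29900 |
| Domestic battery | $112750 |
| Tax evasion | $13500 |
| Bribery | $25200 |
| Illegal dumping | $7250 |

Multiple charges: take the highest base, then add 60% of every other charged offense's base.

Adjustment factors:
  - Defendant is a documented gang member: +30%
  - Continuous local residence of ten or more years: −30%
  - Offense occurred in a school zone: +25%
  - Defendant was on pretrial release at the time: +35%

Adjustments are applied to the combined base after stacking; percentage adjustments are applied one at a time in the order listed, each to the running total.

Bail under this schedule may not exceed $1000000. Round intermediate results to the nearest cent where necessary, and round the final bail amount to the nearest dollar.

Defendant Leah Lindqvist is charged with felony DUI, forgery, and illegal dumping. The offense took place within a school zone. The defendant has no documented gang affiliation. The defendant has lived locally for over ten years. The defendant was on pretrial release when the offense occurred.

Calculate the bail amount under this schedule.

Base amounts from the schedule: felony DUI $71500; forgery $29900; illegal dumping $7250.
Stacking rule: highest base plus 60% of each additional charge. Highest is felony DUI at $71500. Additional: $29900 × 60% = $17940; $7250 × 60% = $4350. Combined base = $71500 + $22290 = $93790.
Continuous local residence of ten or more years (−30%): $93790 × 0.7 = $65653.
Offense occurred in a school zone (+25%): $65653 × 1.25 = $82066.25.
Defendant was on pretrial release at the time (+35%): $82066.25 × 1.35 = $110789.44.
$110789.44 is within the $1000000 maximum.
Rounded to the nearest dollar: $110789.

$110789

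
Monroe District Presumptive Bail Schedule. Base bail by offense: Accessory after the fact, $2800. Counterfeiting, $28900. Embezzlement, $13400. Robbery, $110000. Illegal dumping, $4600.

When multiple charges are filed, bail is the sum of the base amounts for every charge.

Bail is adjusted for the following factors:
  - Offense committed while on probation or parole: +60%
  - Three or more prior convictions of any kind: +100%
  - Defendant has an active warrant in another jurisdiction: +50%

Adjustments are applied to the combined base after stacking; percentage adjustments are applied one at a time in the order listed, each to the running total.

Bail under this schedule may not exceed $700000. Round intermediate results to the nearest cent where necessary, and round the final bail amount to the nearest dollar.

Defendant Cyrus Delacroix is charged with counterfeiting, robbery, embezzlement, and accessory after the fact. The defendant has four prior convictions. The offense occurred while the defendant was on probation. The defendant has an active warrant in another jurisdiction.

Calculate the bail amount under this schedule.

Base amounts from the schedule: counterfeiting $28900; robbery $110000; embezzlement $13400; accessory after the fact $2800.
Stacking rule: sum of all bases. $28900 + $110000 + $13400 + $2800 = $155100.
Offense committed while on probation or parole (+60%): $155100 × 1.6 = $248160.
Three or more prior convictions of any kind (+100%): $248160 × 2 = $496320.
Defendant has an active warrant in another jurisdiction (+50%): $496320 × 1.5 = $744480.
Result $744480 exceeds the maximum of $700000; bail is capped at $700000.

$700000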